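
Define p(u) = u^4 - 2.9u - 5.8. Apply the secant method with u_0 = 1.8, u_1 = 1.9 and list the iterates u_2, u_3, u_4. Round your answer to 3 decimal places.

p(1.8) = -0.52240, p(1.9) = 1.72210
u_2 = 1.90000 − 1.72210·(1.90000 − 1.80000) / (1.72210 − (-0.52240)) = 1.90000 − (0.17221)/(2.24450) = 1.82327
p(1.82327) = -0.03632
u_3 = 1.82327 − (-0.03632)·(1.82327 − 1.90000) / (-0.03632 − 1.72210) = 1.82327 − (0.00279)/(-1.75842) = 1.82486
p(1.82486) = -0.00244
u_4 = 1.82486 − (-0.00244)·(1.82486 − 1.82327) / (-0.00244 − (-0.03632)) = 1.82486 − (0.00000)/(0.03388) = 1.82497

1.823, 1.825, 1.825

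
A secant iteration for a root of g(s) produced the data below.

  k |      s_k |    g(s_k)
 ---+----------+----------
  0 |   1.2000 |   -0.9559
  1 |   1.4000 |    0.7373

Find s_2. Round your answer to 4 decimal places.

1.3129

s_2 = 1.4000 − 0.7373·(1.4000 − 1.2000) / (0.7373 − (-0.9559))
   = 1.4000 − (0.147460)/(1.693200) = 1.312910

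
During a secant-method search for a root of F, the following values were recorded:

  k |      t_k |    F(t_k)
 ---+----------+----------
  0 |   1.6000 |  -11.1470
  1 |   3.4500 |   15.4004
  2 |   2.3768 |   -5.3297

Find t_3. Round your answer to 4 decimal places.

t_3 = 2.3768 − (-5.3297)·(2.3768 − 3.4500) / (-5.3297 − 15.4004)
   = 2.3768 − (5.719834)/(-20.730100) = 2.652719

2.6527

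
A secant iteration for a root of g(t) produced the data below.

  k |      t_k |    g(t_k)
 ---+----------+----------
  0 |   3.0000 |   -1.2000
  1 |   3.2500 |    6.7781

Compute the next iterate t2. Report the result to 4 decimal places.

t2 = 3.2500 − 6.7781·(3.2500 − 3.0000) / (6.7781 − (-1.2000))
   = 3.2500 − (1.694525)/(7.978100) = 3.037603

3.0376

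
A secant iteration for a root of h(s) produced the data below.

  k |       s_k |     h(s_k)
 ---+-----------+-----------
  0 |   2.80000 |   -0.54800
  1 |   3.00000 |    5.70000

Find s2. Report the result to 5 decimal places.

s2 = 3.00000 − 5.70000·(3.00000 − 2.80000) / (5.70000 − (-0.54800))
   = 3.00000 − (1.1400000)/(6.2480000) = 2.8175416

2.81754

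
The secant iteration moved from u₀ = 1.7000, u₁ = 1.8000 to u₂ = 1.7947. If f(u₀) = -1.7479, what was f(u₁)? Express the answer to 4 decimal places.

The secant line through (1.7000, -1.7479) and (1.8000, f(u₁)) crosses zero at u₂ = 1.7947.
So (1.7000, -1.7479), (1.8000, f(u₁)), (1.7947, 0) are collinear:
f(u₁) = -1.7479 · (1.8000 − 1.7947) / (1.7000 − 1.7947) = -1.7479 · (0.005300)/(-0.094700) = 0.097823

0.0978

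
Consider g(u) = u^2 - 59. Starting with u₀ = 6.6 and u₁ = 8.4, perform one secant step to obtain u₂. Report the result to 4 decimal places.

g(6.6) = -15.440000, g(8.4) = 11.560000
u₂ = 8.400000 − 11.560000·(8.400000 − 6.600000) / (11.560000 − (-15.440000)) = 8.400000 − (20.808000)/(27.000000) = 7.629333

7.6293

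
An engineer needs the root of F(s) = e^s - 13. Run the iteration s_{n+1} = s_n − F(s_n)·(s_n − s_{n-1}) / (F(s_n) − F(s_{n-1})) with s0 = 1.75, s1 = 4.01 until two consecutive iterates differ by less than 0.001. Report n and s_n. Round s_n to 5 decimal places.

F(1.75) = -7.2453973, F(4.01) = 42.1468706
s2 = 4.0100000 − 42.1468706·(2.2600000)/(49.3922679) = 2.0815215;  |Δ| = 1.9284785
F(2.0815215) = -4.9833431
s3 = 2.0815215 − (-4.9833431)·(-1.9284785)/(-47.1302137) = 2.2854304;  |Δ| = 0.2039089
F(2.2854304) = -3.1700840
s4 = 2.2854304 − (-3.1700840)·(0.2039089)/(1.8132591) = 2.6419202;  |Δ| = 0.3564898
F(2.6419202) = 1.0401372
s5 = 2.6419202 − 1.0401372·(0.3564898)/(4.2102212) = 2.5538492;  |Δ| = 0.0880710
F(2.5538492) = -0.1435042
s6 = 2.5538492 − (-0.1435042)·(-0.0880710)/(-1.1836414) = 2.5645269;  |Δ| = 0.0106777
F(2.5645269) = -0.0054910
s7 = 2.5645269 − (-0.0054910)·(0.0106777)/(0.1380132) = 2.5649517;  |Δ| = 0.0004248
|s7 − s6| = 0.0004248 < 0.001

n = 7, s_n = 2.56495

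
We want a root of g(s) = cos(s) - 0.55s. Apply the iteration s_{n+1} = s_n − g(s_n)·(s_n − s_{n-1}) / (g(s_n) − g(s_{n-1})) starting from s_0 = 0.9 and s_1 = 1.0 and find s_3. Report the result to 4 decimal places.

0.9930

g(0.9) = 0.126610, g(1.0) = -0.009698
s_2 = 1.000000 − (-0.009698)·(1.000000 − 0.900000) / (-0.009698 − 0.126610) = 1.000000 − (-0.000970)/(-0.136308) = 0.992885
g(0.992885) = 0.000188
s_3 = 0.992885 − 0.000188·(0.992885 − 1.000000) / (0.000188 − (-0.009698)) = 0.992885 − (-0.000001)/(0.009886) = 0.993021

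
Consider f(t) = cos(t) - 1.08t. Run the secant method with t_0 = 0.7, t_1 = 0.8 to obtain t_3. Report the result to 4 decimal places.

0.7051

f(0.7) = 0.008842, f(0.8) = -0.167293
t_2 = 0.800000 − (-0.167293)·(0.800000 − 0.700000) / (-0.167293 − 0.008842) = 0.800000 − (-0.016729)/(-0.176135) = 0.705020
f(0.705020) = 0.000177
t_3 = 0.705020 − 0.000177·(0.705020 − 0.800000) / (0.000177 − (-0.167293)) = 0.705020 − (-0.000017)/(0.167470) = 0.705120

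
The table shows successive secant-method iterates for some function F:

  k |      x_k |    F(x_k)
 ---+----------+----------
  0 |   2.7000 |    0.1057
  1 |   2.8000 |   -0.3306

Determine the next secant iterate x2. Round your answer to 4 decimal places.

2.7242

x2 = 2.8000 − (-0.3306)·(2.8000 − 2.7000) / (-0.3306 − 0.1057)
   = 2.8000 − (-0.033060)/(-0.436300) = 2.724226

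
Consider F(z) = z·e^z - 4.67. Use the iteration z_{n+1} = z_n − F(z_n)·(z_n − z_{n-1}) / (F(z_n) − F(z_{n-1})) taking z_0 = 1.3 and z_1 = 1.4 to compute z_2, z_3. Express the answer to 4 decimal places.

F(1.3) = 0.100086, F(1.4) = 1.007280
z_2 = 1.400000 − 1.007280·(1.400000 − 1.300000) / (1.007280 − 0.100086) = 1.400000 − (0.100728)/(0.907194) = 1.288968
F(1.288968) = 0.007712
z_3 = 1.288968 − 0.007712·(1.288968 − 1.400000) / (0.007712 − 1.007280) = 1.288968 − (-0.000856)/(-0.999568) = 1.288111

1.2890, 1.2881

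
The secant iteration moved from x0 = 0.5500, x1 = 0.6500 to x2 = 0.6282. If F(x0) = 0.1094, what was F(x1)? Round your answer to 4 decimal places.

The secant line through (0.5500, 0.1094) and (0.6500, F(x1)) crosses zero at x2 = 0.6282.
So (0.5500, 0.1094), (0.6500, F(x1)), (0.6282, 0) are collinear:
F(x1) = 0.1094 · (0.6500 − 0.6282) / (0.5500 − 0.6282) = 0.1094 · (0.021800)/(-0.078200) = -0.030498

-0.0305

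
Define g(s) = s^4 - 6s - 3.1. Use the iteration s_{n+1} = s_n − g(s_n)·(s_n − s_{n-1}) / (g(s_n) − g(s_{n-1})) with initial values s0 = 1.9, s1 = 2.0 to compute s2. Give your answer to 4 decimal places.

g(1.9) = -1.467900, g(2.0) = 0.900000
s2 = 2.000000 − 0.900000·(2.000000 − 1.900000) / (0.900000 − (-1.467900)) = 2.000000 − (0.090000)/(2.367900) = 1.961992

1.9620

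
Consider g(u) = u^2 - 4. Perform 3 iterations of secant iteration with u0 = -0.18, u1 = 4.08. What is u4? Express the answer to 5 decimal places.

g(-0.18) = -3.9676000, g(4.08) = 12.6464000
u2 = 4.0800000 − 12.6464000·(4.0800000 − (-0.1800000)) / (12.6464000 − (-3.9676000)) = 4.0800000 − (53.8736640)/(16.6140000) = 0.8373333
g(0.8373333) = -3.2988729
u3 = 0.8373333 − (-3.2988729)·(0.8373333 − 4.0800000) / (-3.2988729 − 12.6464000) = 0.8373333 − (10.6971452)/(-15.9452729) = 1.5081996
g(1.5081996) = -1.7253341
u4 = 1.5081996 − (-1.7253341)·(1.5081996 − 0.8373333) / (-1.7253341 − (-3.2988729)) = 1.5081996 − (-1.1574684)/(1.5735388) = 2.2437825

2.24378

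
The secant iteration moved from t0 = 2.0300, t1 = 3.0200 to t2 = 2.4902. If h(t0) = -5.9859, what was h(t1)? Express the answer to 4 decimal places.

6.8912

The secant line through (2.0300, -5.9859) and (3.0200, h(t1)) crosses zero at t2 = 2.4902.
So (2.0300, -5.9859), (3.0200, h(t1)), (2.4902, 0) are collinear:
h(t1) = -5.9859 · (3.0200 − 2.4902) / (2.0300 − 2.4902) = -5.9859 · (0.529800)/(-0.460200) = 6.891199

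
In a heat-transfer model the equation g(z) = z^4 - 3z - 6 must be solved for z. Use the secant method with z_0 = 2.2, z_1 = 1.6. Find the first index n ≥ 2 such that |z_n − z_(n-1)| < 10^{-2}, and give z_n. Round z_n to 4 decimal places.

g(2.2) = 10.825600, g(1.6) = -4.246400
z_2 = 1.600000 − (-4.246400)·(-0.600000)/(-15.072000) = 1.769045;  |Δ| = 0.169045
g(1.769045) = -1.513246
z_3 = 1.769045 − (-1.513246)·(0.169045)/(2.733154) = 1.862638;  |Δ| = 0.093594
g(1.862638) = 0.448971
z_4 = 1.862638 − 0.448971·(0.093594)/(1.962217) = 1.841223;  |Δ| = 0.021415
g(1.841223) = -0.030869
z_5 = 1.841223 − (-0.030869)·(-0.021415)/(-0.479840) = 1.842601;  |Δ| = 0.001378
|z_5 − z_4| = 0.001378 < 10^{-2}

n = 5, z_n = 1.8426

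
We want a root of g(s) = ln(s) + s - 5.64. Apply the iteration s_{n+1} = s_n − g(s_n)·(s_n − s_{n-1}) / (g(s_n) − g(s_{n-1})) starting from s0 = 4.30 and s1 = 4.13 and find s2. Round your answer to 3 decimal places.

4.204

g(4.30) = 0.11862, g(4.13) = -0.09172
s2 = 4.13000 − (-0.09172)·(4.13000 − 4.30000) / (-0.09172 − 0.11862) = 4.13000 − (0.01559)/(-0.21034) = 4.20413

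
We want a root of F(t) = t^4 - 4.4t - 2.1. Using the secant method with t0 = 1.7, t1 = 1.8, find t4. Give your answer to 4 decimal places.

1.7741

F(1.7) = -1.227900, F(1.8) = 0.477600
t2 = 1.800000 − 0.477600·(1.800000 − 1.700000) / (0.477600 − (-1.227900)) = 1.800000 − (0.047760)/(1.705500) = 1.771996
F(1.771996) = -0.037363
t3 = 1.771996 − (-0.037363)·(1.771996 − 1.800000) / (-0.037363 − 0.477600) = 1.771996 − (0.001046)/(-0.514963) = 1.774028
F(1.774028) = -0.001005
t4 = 1.774028 − (-0.001005)·(1.774028 − 1.771996) / (-0.001005 − (-0.037363)) = 1.774028 − (-0.000002)/(0.036358) = 1.774084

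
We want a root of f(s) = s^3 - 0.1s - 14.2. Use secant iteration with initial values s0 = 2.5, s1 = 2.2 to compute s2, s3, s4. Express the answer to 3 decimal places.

2.429, 2.436, 2.435

f(2.5) = 1.17500, f(2.2) = -3.77200
s2 = 2.20000 − (-3.77200)·(2.20000 − 2.50000) / (-3.77200 − 1.17500) = 2.20000 − (1.13160)/(-4.94700) = 2.42874
f(2.42874) = -0.11619
s3 = 2.42874 − (-0.11619)·(2.42874 − 2.20000) / (-0.11619 − (-3.77200)) = 2.42874 − (-0.02658)/(3.65581) = 2.43601
f(2.43601) = 0.01212
s4 = 2.43601 − 0.01212·(2.43601 − 2.42874) / (0.01212 − (-0.11619)) = 2.43601 − (0.00009)/(0.12832) = 2.43533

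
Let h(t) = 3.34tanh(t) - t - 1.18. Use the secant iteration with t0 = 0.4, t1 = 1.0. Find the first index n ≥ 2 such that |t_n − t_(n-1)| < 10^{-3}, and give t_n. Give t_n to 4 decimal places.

n = 6, t_n = 0.5901

h(0.4) = -0.310970, h(1.0) = 0.363724
t2 = 1.000000 − 0.363724·(0.600000)/(0.674695) = 0.676543;  |Δ| = 0.323457
h(0.676543) = 0.111610
t3 = 0.676543 − 0.111610·(-0.323457)/(-0.252114) = 0.533350;  |Δ| = 0.143193
h(0.533350) = -0.083639
t4 = 0.533350 − (-0.083639)·(-0.143193)/(-0.195249) = 0.594689;  |Δ| = 0.061340
h(0.594689) = 0.006399
t5 = 0.594689 − 0.006399·(0.061340)/(0.090037) = 0.590330;  |Δ| = 0.004359
h(0.590330) = 0.000314
t6 = 0.590330 − 0.000314·(-0.004359)/(-0.006084) = 0.590105;  |Δ| = 0.000225
|t6 − t5| = 0.000225 < 10^{-3}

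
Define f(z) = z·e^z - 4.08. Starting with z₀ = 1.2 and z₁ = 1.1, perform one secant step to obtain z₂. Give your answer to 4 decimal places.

1.2141

f(1.2) = -0.095860, f(1.1) = -0.775417
z₂ = 1.100000 − (-0.775417)·(1.100000 − 1.200000) / (-0.775417 − (-0.095860)) = 1.100000 − (0.077542)/(-0.679558) = 1.214106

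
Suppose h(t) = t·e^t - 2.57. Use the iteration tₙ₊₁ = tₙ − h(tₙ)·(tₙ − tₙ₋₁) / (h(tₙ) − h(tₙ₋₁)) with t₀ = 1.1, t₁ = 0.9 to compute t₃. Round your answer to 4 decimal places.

h(1.1) = 0.734583, h(0.9) = -0.356357
t₂ = 0.900000 − (-0.356357)·(0.900000 − 1.100000) / (-0.356357 − 0.734583) = 0.900000 − (0.071271)/(-1.090940) = 0.965330
h(0.965330) = -0.035376
t₃ = 0.965330 − (-0.035376)·(0.965330 − 0.900000) / (-0.035376 − (-0.356357)) = 0.965330 − (-0.002311)/(0.320981) = 0.972530

0.9725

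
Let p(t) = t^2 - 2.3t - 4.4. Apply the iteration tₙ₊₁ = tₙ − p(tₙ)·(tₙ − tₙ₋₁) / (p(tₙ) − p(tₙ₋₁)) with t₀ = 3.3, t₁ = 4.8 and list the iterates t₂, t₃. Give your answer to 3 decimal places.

p(3.3) = -1.10000, p(4.8) = 7.60000
t₂ = 4.80000 − 7.60000·(4.80000 − 3.30000) / (7.60000 − (-1.10000)) = 4.80000 − (11.40000)/(8.70000) = 3.48966
p(3.48966) = -0.24851
t₃ = 3.48966 − (-0.24851)·(3.48966 − 4.80000) / (-0.24851 − 7.60000) = 3.48966 − (0.32564)/(-7.84851) = 3.53115

3.490, 3.531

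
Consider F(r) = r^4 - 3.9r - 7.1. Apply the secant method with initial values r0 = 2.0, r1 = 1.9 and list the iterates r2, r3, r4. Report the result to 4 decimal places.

F(2.0) = 1.100000, F(1.9) = -1.477900
r2 = 1.900000 − (-1.477900)·(1.900000 − 2.000000) / (-1.477900 − 1.100000) = 1.900000 − (0.147790)/(-2.577900) = 1.957330
F(1.957330) = -0.055958
r3 = 1.957330 − (-0.055958)·(1.957330 − 1.900000) / (-0.055958 − (-1.477900)) = 1.957330 − (-0.003208)/(1.421942) = 1.959586
F(1.959586) = 0.003033
r4 = 1.959586 − 0.003033·(1.959586 − 1.957330) / (0.003033 − (-0.055958)) = 1.959586 − (0.000007)/(0.058991) = 1.959470

1.9573, 1.9596, 1.9595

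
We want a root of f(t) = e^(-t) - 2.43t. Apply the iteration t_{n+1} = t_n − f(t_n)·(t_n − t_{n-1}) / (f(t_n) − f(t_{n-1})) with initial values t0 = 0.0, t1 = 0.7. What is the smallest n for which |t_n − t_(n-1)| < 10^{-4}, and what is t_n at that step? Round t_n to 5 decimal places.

f(0.0) = 1.0000000, f(0.7) = -1.2044147
t2 = 0.7000000 − (-1.2044147)·(0.7000000)/(-2.2044147) = 0.3175446;  |Δ| = 0.3824554
f(0.3175446) = -0.0436992
t3 = 0.3175446 − (-0.0436992)·(-0.3824554)/(1.1607155) = 0.3031457;  |Δ| = 0.0143989
f(0.3031457) = 0.0018473
t4 = 0.3031457 − 0.0018473·(-0.0143989)/(0.0455465) = 0.3037297;  |Δ| = 0.0005840
f(0.3037297) = -0.0000030
t5 = 0.3037297 − (-0.0000030)·(0.0005840)/(-0.0018503) = 0.3037288;  |Δ| = 0.0000009
|t5 − t4| = 0.0000009 < 10^{-4}

n = 5, t_n = 0.30373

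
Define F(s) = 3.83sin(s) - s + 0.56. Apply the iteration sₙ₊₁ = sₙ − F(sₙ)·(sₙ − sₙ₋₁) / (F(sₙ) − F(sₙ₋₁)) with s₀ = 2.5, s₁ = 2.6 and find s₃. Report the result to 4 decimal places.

F(2.5) = 0.352148, F(2.6) = -0.065630
s₂ = 2.600000 − (-0.065630)·(2.600000 − 2.500000) / (-0.065630 − 0.352148) = 2.600000 − (-0.006563)/(-0.417778) = 2.584291
F(2.584291) = 0.001390
s₃ = 2.584291 − 0.001390·(2.584291 − 2.600000) / (0.001390 − (-0.065630)) = 2.584291 − (-0.000022)/(0.067019) = 2.584616

2.5846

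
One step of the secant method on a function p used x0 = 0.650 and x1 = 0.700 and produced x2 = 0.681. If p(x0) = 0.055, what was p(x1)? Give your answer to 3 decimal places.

The secant line through (0.650, 0.055) and (0.700, p(x1)) crosses zero at x2 = 0.681.
So (0.650, 0.055), (0.700, p(x1)), (0.681, 0) are collinear:
p(x1) = 0.055 · (0.700 − 0.681) / (0.650 − 0.681) = 0.055 · (0.01900)/(-0.03100) = -0.03371

-0.034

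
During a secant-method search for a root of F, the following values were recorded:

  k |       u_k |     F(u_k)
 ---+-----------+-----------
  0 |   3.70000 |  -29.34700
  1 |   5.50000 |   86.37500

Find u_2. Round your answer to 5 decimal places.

u_2 = 5.50000 − 86.37500·(5.50000 − 3.70000) / (86.37500 − (-29.34700))
   = 5.50000 − (155.4750000)/(115.7220000) = 4.1564785

4.15648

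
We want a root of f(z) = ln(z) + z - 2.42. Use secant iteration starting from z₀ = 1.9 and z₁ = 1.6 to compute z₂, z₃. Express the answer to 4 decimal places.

f(1.9) = 0.121854, f(1.6) = -0.349996
z₂ = 1.600000 − (-0.349996)·(1.600000 − 1.900000) / (-0.349996 − 0.121854) = 1.600000 − (0.104999)/(-0.471850) = 1.822526
f(1.822526) = 0.002749
z₃ = 1.822526 − 0.002749·(1.822526 − 1.600000) / (0.002749 − (-0.349996)) = 1.822526 − (0.000612)/(0.352746) = 1.820792

1.8225, 1.8208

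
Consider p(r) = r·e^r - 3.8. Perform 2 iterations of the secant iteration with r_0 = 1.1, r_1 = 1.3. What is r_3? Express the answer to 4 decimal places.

p(1.1) = -0.495417, p(1.3) = 0.970086
r_2 = 1.300000 − 0.970086·(1.300000 − 1.100000) / (0.970086 − (-0.495417)) = 1.300000 − (0.194017)/(1.465503) = 1.167611
p(1.167611) = -0.046946
r_3 = 1.167611 − (-0.046946)·(1.167611 − 1.300000) / (-0.046946 − 0.970086) = 1.167611 − (0.006215)/(-1.017031) = 1.173722

1.1737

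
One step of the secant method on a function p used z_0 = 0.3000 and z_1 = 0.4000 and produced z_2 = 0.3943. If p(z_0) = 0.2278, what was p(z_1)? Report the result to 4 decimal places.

-0.0138

The secant line through (0.3000, 0.2278) and (0.4000, p(z_1)) crosses zero at z_2 = 0.3943.
So (0.3000, 0.2278), (0.4000, p(z_1)), (0.3943, 0) are collinear:
p(z_1) = 0.2278 · (0.4000 − 0.3943) / (0.3000 − 0.3943) = 0.2278 · (0.005700)/(-0.094300) = -0.013769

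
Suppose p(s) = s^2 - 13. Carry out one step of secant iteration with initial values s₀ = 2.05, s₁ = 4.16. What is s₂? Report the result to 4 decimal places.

3.4667

p(2.05) = -8.797500, p(4.16) = 4.305600
s₂ = 4.160000 − 4.305600·(4.160000 − 2.050000) / (4.305600 − (-8.797500)) = 4.160000 − (9.084816)/(13.103100) = 3.466667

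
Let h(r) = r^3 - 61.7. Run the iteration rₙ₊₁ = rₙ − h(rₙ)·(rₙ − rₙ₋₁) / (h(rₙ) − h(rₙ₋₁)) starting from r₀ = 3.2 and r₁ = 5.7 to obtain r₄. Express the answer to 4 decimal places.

3.9587

h(3.2) = -28.932000, h(5.7) = 123.493000
r₂ = 5.700000 − 123.493000·(5.700000 − 3.200000) / (123.493000 − (-28.932000)) = 5.700000 − (308.732500)/(152.425000) = 3.674528
h(3.674528) = -12.085931
r₃ = 3.674528 − (-12.085931)·(3.674528 − 5.700000) / (-12.085931 − 123.493000) = 3.674528 − (24.479710)/(-135.578931) = 3.855085
h(3.855085) = -4.406944
r₄ = 3.855085 − (-4.406944)·(3.855085 − 3.674528) / (-4.406944 − (-12.085931)) = 3.855085 − (-0.795704)/(7.678987) = 3.958706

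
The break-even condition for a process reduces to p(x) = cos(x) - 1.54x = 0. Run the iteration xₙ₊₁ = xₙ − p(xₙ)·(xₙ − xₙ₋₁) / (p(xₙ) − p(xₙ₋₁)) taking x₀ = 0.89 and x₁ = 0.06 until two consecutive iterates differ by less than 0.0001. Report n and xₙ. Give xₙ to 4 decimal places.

n = 5, xₙ = 0.5527

p(0.89) = -0.741188, p(0.06) = 0.905801
x₂ = 0.060000 − 0.905801·(-0.830000)/(1.646989) = 0.516478;  |Δ| = 0.456478
p(0.516478) = 0.074187
x₃ = 0.516478 − 0.074187·(0.456478)/(-0.831613) = 0.557200;  |Δ| = 0.040722
p(0.557200) = -0.009349
x₄ = 0.557200 − (-0.009349)·(0.040722)/(-0.083536) = 0.552643;  |Δ| = 0.004557
p(0.552643) = 0.000071
x₅ = 0.552643 − 0.000071·(-0.004557)/(0.009420) = 0.552677;  |Δ| = 0.000034
|x₅ − x₄| = 0.000034 < 0.0001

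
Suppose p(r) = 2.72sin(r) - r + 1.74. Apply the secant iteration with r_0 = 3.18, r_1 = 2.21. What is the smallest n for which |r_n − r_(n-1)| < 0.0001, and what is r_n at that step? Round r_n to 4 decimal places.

n = 5, r_n = 2.7580

p(3.18) = -1.544442, p(2.21) = 1.712993
r_2 = 2.210000 − 1.712993·(-0.970000)/(3.257436) = 2.720096;  |Δ| = 0.510096
p(2.720096) = 0.132730
r_3 = 2.720096 − 0.132730·(0.510096)/(-1.580264) = 2.762940;  |Δ| = 0.042844
p(2.762940) = -0.017439
r_4 = 2.762940 − (-0.017439)·(0.042844)/(-0.150169) = 2.757964;  |Δ| = 0.004976
p(2.757964) = 0.000099
r_5 = 2.757964 − 0.000099·(-0.004976)/(0.017538) = 2.757992;  |Δ| = 0.000028
|r_5 − r_4| = 0.000028 < 0.0001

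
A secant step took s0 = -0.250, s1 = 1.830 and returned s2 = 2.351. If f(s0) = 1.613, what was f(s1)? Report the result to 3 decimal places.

0.323

The secant line through (-0.250, 1.613) and (1.830, f(s1)) crosses zero at s2 = 2.351.
So (-0.250, 1.613), (1.830, f(s1)), (2.351, 0) are collinear:
f(s1) = 1.613 · (1.830 − 2.351) / (-0.250 − 2.351) = 1.613 · (-0.52100)/(-2.60100) = 0.32310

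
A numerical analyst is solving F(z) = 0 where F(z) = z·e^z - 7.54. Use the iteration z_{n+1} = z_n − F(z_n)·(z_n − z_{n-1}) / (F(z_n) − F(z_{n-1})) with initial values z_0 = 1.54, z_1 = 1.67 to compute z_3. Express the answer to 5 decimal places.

1.56934

F(1.54) = -0.3565310, F(1.67) = 1.3313202
z_2 = 1.6700000 − 1.3313202·(1.6700000 − 1.5400000) / (1.3313202 − (-0.3565310)) = 1.6700000 − (0.1730716)/(1.6878512) = 1.5674604
F(1.5674604) = -0.0248793
z_3 = 1.5674604 − (-0.0248793)·(1.5674604 − 1.6700000) / (-0.0248793 − 1.3313202) = 1.5674604 − (0.0025511)/(-1.3561995) = 1.5693414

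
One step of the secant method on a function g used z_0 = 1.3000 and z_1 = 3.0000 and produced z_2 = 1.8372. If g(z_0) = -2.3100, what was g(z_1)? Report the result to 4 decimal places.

The secant line through (1.3000, -2.3100) and (3.0000, g(z_1)) crosses zero at z_2 = 1.8372.
So (1.3000, -2.3100), (3.0000, g(z_1)), (1.8372, 0) are collinear:
g(z_1) = -2.3100 · (3.0000 − 1.8372) / (1.3000 − 1.8372) = -2.3100 · (1.162800)/(-0.537200) = 5.000127

5.0001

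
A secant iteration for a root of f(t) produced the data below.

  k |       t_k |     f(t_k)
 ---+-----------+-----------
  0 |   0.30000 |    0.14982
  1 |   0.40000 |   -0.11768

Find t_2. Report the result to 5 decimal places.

0.35601

t_2 = 0.40000 − (-0.11768)·(0.40000 − 0.30000) / (-0.11768 − 0.14982)
   = 0.40000 − (-0.0117680)/(-0.2675000) = 0.3560075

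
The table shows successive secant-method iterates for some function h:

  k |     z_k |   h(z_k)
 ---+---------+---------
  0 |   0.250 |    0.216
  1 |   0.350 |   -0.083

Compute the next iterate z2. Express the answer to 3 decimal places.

z2 = 0.350 − (-0.083)·(0.350 − 0.250) / (-0.083 − 0.216)
   = 0.350 − (-0.00830)/(-0.29900) = 0.32224

0.322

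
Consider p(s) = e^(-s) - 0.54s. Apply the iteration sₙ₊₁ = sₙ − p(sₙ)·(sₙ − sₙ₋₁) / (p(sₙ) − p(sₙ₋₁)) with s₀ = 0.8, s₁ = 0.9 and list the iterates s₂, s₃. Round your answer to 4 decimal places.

0.8179, 0.8176

p(0.8) = 0.017329, p(0.9) = -0.079430
s₂ = 0.900000 − (-0.079430)·(0.900000 − 0.800000) / (-0.079430 − 0.017329) = 0.900000 − (-0.007943)/(-0.096759) = 0.817909
p(0.817909) = -0.000318
s₃ = 0.817909 − (-0.000318)·(0.817909 − 0.900000) / (-0.000318 − (-0.079430)) = 0.817909 − (0.000026)/(0.079113) = 0.817580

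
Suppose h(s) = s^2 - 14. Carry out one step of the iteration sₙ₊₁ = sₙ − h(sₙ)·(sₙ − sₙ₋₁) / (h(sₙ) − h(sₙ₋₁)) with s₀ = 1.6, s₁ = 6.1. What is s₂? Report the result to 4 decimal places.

h(1.6) = -11.440000, h(6.1) = 23.210000
s₂ = 6.100000 − 23.210000·(6.100000 − 1.600000) / (23.210000 − (-11.440000)) = 6.100000 − (104.445000)/(34.650000) = 3.085714

3.0857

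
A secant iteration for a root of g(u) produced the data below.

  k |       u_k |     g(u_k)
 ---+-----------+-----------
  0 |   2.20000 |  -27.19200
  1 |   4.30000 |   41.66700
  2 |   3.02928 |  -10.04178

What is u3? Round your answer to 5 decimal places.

u3 = 3.02928 − (-10.04178)·(3.02928 − 4.30000) / (-10.04178 − 41.66700)
   = 3.02928 − (12.7602907)/(-51.7087800) = 3.2760522

3.27605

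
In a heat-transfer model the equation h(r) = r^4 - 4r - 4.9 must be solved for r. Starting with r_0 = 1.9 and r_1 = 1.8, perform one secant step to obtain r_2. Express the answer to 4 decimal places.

1.8751

h(1.9) = 0.532100, h(1.8) = -1.602400
r_2 = 1.800000 − (-1.602400)·(1.800000 − 1.900000) / (-1.602400 − 0.532100) = 1.800000 − (0.160240)/(-2.134500) = 1.875071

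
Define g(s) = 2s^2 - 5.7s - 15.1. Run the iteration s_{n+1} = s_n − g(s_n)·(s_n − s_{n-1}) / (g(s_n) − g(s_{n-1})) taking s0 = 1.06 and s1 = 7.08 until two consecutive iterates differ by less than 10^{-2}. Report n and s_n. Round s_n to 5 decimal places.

g(1.06) = -18.8948000, g(7.08) = 44.7968000
s2 = 7.0800000 − 44.7968000·(6.0200000)/(63.6916000) = 2.8458979;  |Δ| = 4.2341021
g(2.8458979) = -15.1233482
s3 = 2.8458979 − (-15.1233482)·(-4.2341021)/(-59.9201482) = 3.9145502;  |Δ| = 1.0686522
g(3.9145502) = -6.7655301
s4 = 3.9145502 − (-6.7655301)·(1.0686522)/(8.3578181) = 4.7796083;  |Δ| = 0.8650582
g(4.7796083) = 3.3455439
s5 = 4.7796083 − 3.3455439·(0.8650582)/(10.1110740) = 4.4933786;  |Δ| = 0.2862297
g(4.4933786) = -0.3313558
s6 = 4.4933786 − (-0.3313558)·(-0.2862297)/(-3.6768998) = 4.5191731;  |Δ| = 0.0257945
g(4.5191731) = -0.0134356
s7 = 4.5191731 − (-0.0134356)·(0.0257945)/(0.3179202) = 4.5202632;  |Δ| = 0.0010901
|s7 − s6| = 0.0010901 < 10^{-2}

n = 7, s_n = 4.52026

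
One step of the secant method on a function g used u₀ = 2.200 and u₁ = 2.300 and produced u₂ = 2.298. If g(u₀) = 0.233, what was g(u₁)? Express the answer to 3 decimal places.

The secant line through (2.200, 0.233) and (2.300, g(u₁)) crosses zero at u₂ = 2.298.
So (2.200, 0.233), (2.300, g(u₁)), (2.298, 0) are collinear:
g(u₁) = 0.233 · (2.300 − 2.298) / (2.200 − 2.298) = 0.233 · (0.00200)/(-0.09800) = -0.00476

-0.005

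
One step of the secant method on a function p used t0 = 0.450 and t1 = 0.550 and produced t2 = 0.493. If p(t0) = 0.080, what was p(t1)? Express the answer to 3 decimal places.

The secant line through (0.450, 0.080) and (0.550, p(t1)) crosses zero at t2 = 0.493.
So (0.450, 0.080), (0.550, p(t1)), (0.493, 0) are collinear:
p(t1) = 0.080 · (0.550 − 0.493) / (0.450 − 0.493) = 0.080 · (0.05700)/(-0.04300) = -0.10605

-0.106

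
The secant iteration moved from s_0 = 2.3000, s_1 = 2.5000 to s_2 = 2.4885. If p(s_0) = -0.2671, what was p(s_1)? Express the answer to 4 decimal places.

0.0163

The secant line through (2.3000, -0.2671) and (2.5000, p(s_1)) crosses zero at s_2 = 2.4885.
So (2.3000, -0.2671), (2.5000, p(s_1)), (2.4885, 0) are collinear:
p(s_1) = -0.2671 · (2.5000 − 2.4885) / (2.3000 − 2.4885) = -0.2671 · (0.011500)/(-0.188500) = 0.016295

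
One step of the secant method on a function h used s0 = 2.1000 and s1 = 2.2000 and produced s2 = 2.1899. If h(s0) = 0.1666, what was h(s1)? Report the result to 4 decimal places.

The secant line through (2.1000, 0.1666) and (2.2000, h(s1)) crosses zero at s2 = 2.1899.
So (2.1000, 0.1666), (2.2000, h(s1)), (2.1899, 0) are collinear:
h(s1) = 0.1666 · (2.2000 − 2.1899) / (2.1000 − 2.1899) = 0.1666 · (0.010100)/(-0.089900) = -0.018717

-0.0187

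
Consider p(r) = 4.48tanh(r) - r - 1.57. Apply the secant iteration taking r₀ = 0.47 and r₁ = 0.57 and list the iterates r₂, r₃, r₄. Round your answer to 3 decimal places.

p(0.47) = -0.07687, p(0.57) = 0.16881
r₂ = 0.57000 − 0.16881·(0.57000 − 0.47000) / (0.16881 − (-0.07687)) = 0.57000 − (0.01688)/(0.24568) = 0.50129
p(0.50129) = 0.00353
r₃ = 0.50129 − 0.00353·(0.50129 − 0.57000) / (0.00353 − 0.16881) = 0.50129 − (-0.00024)/(-0.16528) = 0.49982
p(0.49982) = -0.00017
r₄ = 0.49982 − (-0.00017)·(0.49982 − 0.50129) / (-0.00017 − 0.00353) = 0.49982 − (0.00000)/(-0.00370) = 0.49989

0.501, 0.500, 0.500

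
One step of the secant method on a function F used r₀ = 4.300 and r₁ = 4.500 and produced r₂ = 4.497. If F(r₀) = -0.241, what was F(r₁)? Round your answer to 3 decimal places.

The secant line through (4.300, -0.241) and (4.500, F(r₁)) crosses zero at r₂ = 4.497.
So (4.300, -0.241), (4.500, F(r₁)), (4.497, 0) are collinear:
F(r₁) = -0.241 · (4.500 − 4.497) / (4.300 − 4.497) = -0.241 · (0.00300)/(-0.19700) = 0.00367

0.004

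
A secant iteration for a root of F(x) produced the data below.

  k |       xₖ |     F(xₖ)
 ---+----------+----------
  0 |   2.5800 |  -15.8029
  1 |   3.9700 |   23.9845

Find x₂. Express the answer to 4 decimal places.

3.1321

x₂ = 3.9700 − 23.9845·(3.9700 − 2.5800) / (23.9845 − (-15.8029))
   = 3.9700 − (33.338455)/(39.787400) = 3.132085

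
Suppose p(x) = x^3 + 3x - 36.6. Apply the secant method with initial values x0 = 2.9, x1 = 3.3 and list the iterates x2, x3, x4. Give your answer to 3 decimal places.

3.010, 3.019, 3.020

p(2.9) = -3.51100, p(3.3) = 9.23700
x2 = 3.30000 − 9.23700·(3.30000 − 2.90000) / (9.23700 − (-3.51100)) = 3.30000 − (3.69480)/(12.74800) = 3.01017
p(3.01017) = -0.29408
x3 = 3.01017 − (-0.29408)·(3.01017 − 3.30000) / (-0.29408 − 9.23700) = 3.01017 − (0.08523)/(-9.53108) = 3.01911
p(3.01911) = -0.02343
x4 = 3.01911 − (-0.02343)·(3.01911 − 3.01017) / (-0.02343 − (-0.29408)) = 3.01911 − (-0.00021)/(0.27065) = 3.01988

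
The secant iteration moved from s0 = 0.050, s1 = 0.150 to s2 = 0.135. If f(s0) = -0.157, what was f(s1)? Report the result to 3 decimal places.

The secant line through (0.050, -0.157) and (0.150, f(s1)) crosses zero at s2 = 0.135.
So (0.050, -0.157), (0.150, f(s1)), (0.135, 0) are collinear:
f(s1) = -0.157 · (0.150 − 0.135) / (0.050 − 0.135) = -0.157 · (0.01500)/(-0.08500) = 0.02771

0.028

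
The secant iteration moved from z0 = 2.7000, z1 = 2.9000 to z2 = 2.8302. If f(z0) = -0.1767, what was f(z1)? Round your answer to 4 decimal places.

0.0947

The secant line through (2.7000, -0.1767) and (2.9000, f(z1)) crosses zero at z2 = 2.8302.
So (2.7000, -0.1767), (2.9000, f(z1)), (2.8302, 0) are collinear:
f(z1) = -0.1767 · (2.9000 − 2.8302) / (2.7000 − 2.8302) = -0.1767 · (0.069800)/(-0.130200) = 0.094729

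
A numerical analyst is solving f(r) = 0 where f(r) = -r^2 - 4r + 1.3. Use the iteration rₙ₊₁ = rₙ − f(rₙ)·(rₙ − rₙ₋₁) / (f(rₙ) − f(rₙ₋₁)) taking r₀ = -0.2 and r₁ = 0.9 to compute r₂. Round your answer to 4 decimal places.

f(-0.2) = 2.060000, f(0.9) = -3.110000
r₂ = 0.900000 − (-3.110000)·(0.900000 − (-0.200000)) / (-3.110000 − 2.060000) = 0.900000 − (-3.421000)/(-5.170000) = 0.238298

0.2383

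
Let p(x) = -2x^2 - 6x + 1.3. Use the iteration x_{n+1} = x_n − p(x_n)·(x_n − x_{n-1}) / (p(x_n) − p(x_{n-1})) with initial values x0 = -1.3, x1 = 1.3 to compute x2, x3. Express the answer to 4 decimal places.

p(-1.3) = 5.720000, p(1.3) = -9.880000
x2 = 1.300000 − (-9.880000)·(1.300000 − (-1.300000)) / (-9.880000 − 5.720000) = 1.300000 − (-25.688000)/(-15.600000) = -0.346667
p(-0.346667) = 3.139644
x3 = -0.346667 − 3.139644·(-0.346667 − 1.300000) / (3.139644 − (-9.880000)) = -0.346667 − (-5.169948)/(13.019644) = 0.050422

-0.3467, 0.0504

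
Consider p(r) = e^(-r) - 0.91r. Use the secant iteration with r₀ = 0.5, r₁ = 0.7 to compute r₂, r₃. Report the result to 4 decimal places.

0.6038, 0.6019

p(0.5) = 0.151531, p(0.7) = -0.140415
r₂ = 0.700000 − (-0.140415)·(0.700000 − 0.500000) / (-0.140415 − 0.151531) = 0.700000 − (-0.028083)/(-0.291945) = 0.603808
p(0.603808) = -0.002739
r₃ = 0.603808 − (-0.002739)·(0.603808 − 0.700000) / (-0.002739 − (-0.140415)) = 0.603808 − (0.000263)/(0.137676) = 0.601894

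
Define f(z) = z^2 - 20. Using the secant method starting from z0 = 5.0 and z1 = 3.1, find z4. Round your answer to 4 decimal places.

4.4720

f(5.0) = 5.000000, f(3.1) = -10.390000
z2 = 3.100000 − (-10.390000)·(3.100000 − 5.000000) / (-10.390000 − 5.000000) = 3.100000 − (19.741000)/(-15.390000) = 4.382716
f(4.382716) = -0.791800
z3 = 4.382716 − (-0.791800)·(4.382716 − 3.100000) / (-0.791800 − (-10.390000)) = 4.382716 − (-1.015655)/(9.598200) = 4.488533
f(4.488533) = 0.146931
z4 = 4.488533 − 0.146931·(4.488533 − 4.382716) / (0.146931 − (-0.791800)) = 4.488533 − (0.015548)/(0.938731) = 4.471971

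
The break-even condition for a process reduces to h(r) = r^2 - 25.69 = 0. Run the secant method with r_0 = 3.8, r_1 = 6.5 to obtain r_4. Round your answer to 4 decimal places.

5.0689

h(3.8) = -11.250000, h(6.5) = 16.560000
r_2 = 6.500000 − 16.560000·(6.500000 − 3.800000) / (16.560000 − (-11.250000)) = 6.500000 − (44.712000)/(27.810000) = 4.892233
h(4.892233) = -1.756056
r_3 = 4.892233 − (-1.756056)·(4.892233 − 6.500000) / (-1.756056 − 16.560000) = 4.892233 − (2.823329)/(-18.316056) = 5.046378
h(5.046378) = -0.224069
r_4 = 5.046378 − (-0.224069)·(5.046378 − 4.892233) / (-0.224069 − (-1.756056)) = 5.046378 − (-0.034539)/(1.531988) = 5.068923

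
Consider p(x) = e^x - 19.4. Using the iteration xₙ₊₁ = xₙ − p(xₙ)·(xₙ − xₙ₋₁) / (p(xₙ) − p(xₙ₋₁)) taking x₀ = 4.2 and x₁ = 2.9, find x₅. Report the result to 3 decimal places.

2.965

p(4.2) = 47.28633, p(2.9) = -1.22585
x₂ = 2.90000 − (-1.22585)·(2.90000 − 4.20000) / (-1.22585 − 47.28633) = 2.90000 − (1.59361)/(-48.51219) = 2.93285
p(2.93285) = -0.61893
x₃ = 2.93285 − (-0.61893)·(2.93285 − 2.90000) / (-0.61893 − (-1.22585)) = 2.93285 − (-0.02033)/(0.60693) = 2.96635
p(2.96635) = 0.02088
x₄ = 2.96635 − 0.02088·(2.96635 − 2.93285) / (0.02088 − (-0.61893)) = 2.96635 − (0.00070)/(0.63980) = 2.96526
p(2.96526) = -0.00034
x₅ = 2.96526 − (-0.00034)·(2.96526 − 2.96635) / (-0.00034 − 0.02088) = 2.96526 − (0.00000)/(-0.02122) = 2.96527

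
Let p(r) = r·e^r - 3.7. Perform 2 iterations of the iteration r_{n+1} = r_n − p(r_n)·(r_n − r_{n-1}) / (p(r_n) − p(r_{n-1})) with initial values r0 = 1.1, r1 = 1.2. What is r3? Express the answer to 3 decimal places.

1.160

p(1.1) = -0.39542, p(1.2) = 0.28414
r2 = 1.20000 − 0.28414·(1.20000 − 1.10000) / (0.28414 − (-0.39542)) = 1.20000 − (0.02841)/(0.67956) = 1.15819
p(1.15819) = -0.01215
r3 = 1.15819 − (-0.01215)·(1.15819 − 1.20000) / (-0.01215 − 0.28414) = 1.15819 − (0.00051)/(-0.29629) = 1.15990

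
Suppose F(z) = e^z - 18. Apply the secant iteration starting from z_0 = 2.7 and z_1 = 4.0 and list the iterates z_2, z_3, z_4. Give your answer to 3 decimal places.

F(2.7) = -3.12027, F(4.0) = 36.59815
z_2 = 4.00000 − 36.59815·(4.00000 − 2.70000) / (36.59815 − (-3.12027)) = 4.00000 − (47.57760)/(39.71842) = 2.80213
F(2.80213) = -1.52033
z_3 = 2.80213 − (-1.52033)·(2.80213 − 4.00000) / (-1.52033 − 36.59815) = 2.80213 − (1.82116)/(-38.11848) = 2.84990
F(2.84990) = -0.71388
z_4 = 2.84990 − (-0.71388)·(2.84990 − 2.80213) / (-0.71388 − (-1.52033)) = 2.84990 − (-0.03411)/(0.80645) = 2.89220

2.802, 2.850, 2.892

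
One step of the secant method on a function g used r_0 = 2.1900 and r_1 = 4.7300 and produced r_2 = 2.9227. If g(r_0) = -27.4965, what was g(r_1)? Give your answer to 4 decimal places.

The secant line through (2.1900, -27.4965) and (4.7300, g(r_1)) crosses zero at r_2 = 2.9227.
So (2.1900, -27.4965), (4.7300, g(r_1)), (2.9227, 0) are collinear:
g(r_1) = -27.4965 · (4.7300 − 2.9227) / (2.1900 − 2.9227) = -27.4965 · (1.807300)/(-0.732700) = 67.823699

67.8237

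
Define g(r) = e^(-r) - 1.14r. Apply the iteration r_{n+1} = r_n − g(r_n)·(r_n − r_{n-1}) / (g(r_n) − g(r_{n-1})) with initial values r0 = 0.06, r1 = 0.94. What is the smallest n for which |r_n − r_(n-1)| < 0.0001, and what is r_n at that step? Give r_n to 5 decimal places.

n = 5, r_n = 0.52099

g(0.06) = 0.8733645, g(0.94) = -0.6809722
r2 = 0.9400000 − (-0.6809722)·(0.8800000)/(-1.5543367) = 0.5544622;  |Δ| = 0.3855378
g(0.5544622) = -0.0577059
r3 = 0.5544622 − (-0.0577059)·(-0.3855378)/(0.6232663) = 0.5187667;  |Δ| = 0.0356955
g(0.5187667) = 0.0038601
r4 = 0.5187667 − 0.0038601·(-0.0356955)/(0.0615660) = 0.5210048;  |Δ| = 0.0022381
g(0.5210048) = -0.0000220
r5 = 0.5210048 − (-0.0000220)·(0.0022381)/(-0.0038821) = 0.5209921;  |Δ| = 0.0000127
|r5 − r4| = 0.0000127 < 0.0001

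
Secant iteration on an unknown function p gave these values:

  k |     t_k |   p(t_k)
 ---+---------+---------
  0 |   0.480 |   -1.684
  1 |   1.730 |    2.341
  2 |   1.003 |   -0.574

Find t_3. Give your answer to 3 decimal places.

t_3 = 1.003 − (-0.574)·(1.003 − 1.730) / (-0.574 − 2.341)
   = 1.003 − (0.41730)/(-2.91500) = 1.14616

1.146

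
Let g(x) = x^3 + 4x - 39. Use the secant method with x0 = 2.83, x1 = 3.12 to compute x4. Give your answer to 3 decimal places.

3.000

g(2.83) = -5.01481, g(3.12) = 3.85133
x2 = 3.12000 − 3.85133·(3.12000 − 2.83000) / (3.85133 − (-5.01481)) = 3.12000 − (1.11689)/(8.86614) = 2.99403
g(2.99403) = -0.18481
x3 = 2.99403 − (-0.18481)·(2.99403 − 3.12000) / (-0.18481 − 3.85133) = 2.99403 − (0.02328)/(-4.03614) = 2.99980
g(2.99980) = -0.00632
x4 = 2.99980 − (-0.00632)·(2.99980 − 2.99403) / (-0.00632 − (-0.18481)) = 2.99980 − (-0.00004)/(0.17849) = 3.00000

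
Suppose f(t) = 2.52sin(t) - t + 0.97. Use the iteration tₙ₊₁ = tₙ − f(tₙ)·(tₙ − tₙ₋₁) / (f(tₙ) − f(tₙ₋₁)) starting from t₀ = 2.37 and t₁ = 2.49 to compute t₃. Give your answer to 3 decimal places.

f(2.37) = 0.35714, f(2.49) = 0.00826
t₂ = 2.49000 − 0.00826·(2.49000 − 2.37000) / (0.00826 − 0.35714) = 2.49000 − (0.00099)/(-0.34888) = 2.49284
f(2.49284) = -0.00028
t₃ = 2.49284 − (-0.00028)·(2.49284 − 2.49000) / (-0.00028 − 0.00826) = 2.49284 − (0.00000)/(-0.00854) = 2.49275

2.493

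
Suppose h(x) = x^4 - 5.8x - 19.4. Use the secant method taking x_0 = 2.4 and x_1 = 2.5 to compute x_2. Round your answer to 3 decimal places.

h(2.4) = -0.14240, h(2.5) = 5.16250
x_2 = 2.50000 − 5.16250·(2.50000 − 2.40000) / (5.16250 − (-0.14240)) = 2.50000 − (0.51625)/(5.30490) = 2.40268

2.403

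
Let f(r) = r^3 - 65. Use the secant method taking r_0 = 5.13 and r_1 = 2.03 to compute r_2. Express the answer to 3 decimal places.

3.416

f(5.13) = 70.00570, f(2.03) = -56.63457
r_2 = 2.03000 − (-56.63457)·(2.03000 − 5.13000) / (-56.63457 − 70.00570) = 2.03000 − (175.56718)/(-126.64027) = 3.41635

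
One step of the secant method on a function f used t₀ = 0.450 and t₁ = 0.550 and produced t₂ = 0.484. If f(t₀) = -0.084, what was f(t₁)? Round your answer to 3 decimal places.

0.163

The secant line through (0.450, -0.084) and (0.550, f(t₁)) crosses zero at t₂ = 0.484.
So (0.450, -0.084), (0.550, f(t₁)), (0.484, 0) are collinear:
f(t₁) = -0.084 · (0.550 − 0.484) / (0.450 − 0.484) = -0.084 · (0.06600)/(-0.03400) = 0.16306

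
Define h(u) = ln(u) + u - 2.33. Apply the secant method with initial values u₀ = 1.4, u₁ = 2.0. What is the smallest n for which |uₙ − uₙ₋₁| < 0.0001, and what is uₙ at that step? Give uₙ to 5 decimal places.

n = 5, uₙ = 1.76299

h(1.4) = -0.5935278, h(2.0) = 0.3631472
u₂ = 2.0000000 − 0.3631472·(0.6000000)/(0.9566749) = 1.7722442;  |Δ| = 0.2277558
h(1.7722442) = 0.0144908
u₃ = 1.7722442 − 0.0144908·(-0.2277558)/(-0.3486564) = 1.7627782;  |Δ| = 0.0094659
h(1.7627782) = -0.0003307
u₄ = 1.7627782 − (-0.0003307)·(-0.0094659)/(-0.0148215) = 1.7629894;  |Δ| = 0.0002112
h(1.7629894) = 0.0000003
u₅ = 1.7629894 − 0.0000003·(0.0002112)/(0.0003310) = 1.7629892;  |Δ| = 0.0000002
|u₅ − u₄| = 0.0000002 < 0.0001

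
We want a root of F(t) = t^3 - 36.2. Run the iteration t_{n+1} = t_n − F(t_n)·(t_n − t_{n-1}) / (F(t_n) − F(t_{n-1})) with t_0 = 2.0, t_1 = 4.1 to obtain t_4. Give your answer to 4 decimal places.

3.3161

F(2.0) = -28.200000, F(4.1) = 32.721000
t_2 = 4.100000 − 32.721000·(4.100000 − 2.000000) / (32.721000 − (-28.200000)) = 4.100000 − (68.714100)/(60.921000) = 2.972079
F(2.972079) = -9.946883
t_3 = 2.972079 − (-9.946883)·(2.972079 − 4.100000) / (-9.946883 − 32.721000) = 2.972079 − (11.219303)/(-42.667883) = 3.235024
F(3.235024) = -2.344259
t_4 = 3.235024 − (-2.344259)·(3.235024 − 2.972079) / (-2.344259 − (-9.946883)) = 3.235024 − (-0.616411)/(7.602624) = 3.316102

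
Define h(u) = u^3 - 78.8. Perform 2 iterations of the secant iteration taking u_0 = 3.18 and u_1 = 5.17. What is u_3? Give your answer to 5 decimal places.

4.24410

h(3.18) = -46.6425680, h(5.17) = 59.3884130
u_2 = 5.1700000 − 59.3884130·(5.1700000 − 3.1800000) / (59.3884130 − (-46.6425680)) = 5.1700000 − (118.1829419)/(106.0309810) = 4.0553924
h(4.0553924) = -12.1041772
u_3 = 4.0553924 − (-12.1041772)·(4.0553924 − 5.1700000) / (-12.1041772 − 59.3884130) = 4.0553924 − (13.4914084)/(-71.4925902) = 4.2441029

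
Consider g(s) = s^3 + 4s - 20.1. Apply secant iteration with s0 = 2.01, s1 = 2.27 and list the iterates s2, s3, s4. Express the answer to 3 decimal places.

g(2.01) = -3.93940, g(2.27) = 0.67708
s2 = 2.27000 − 0.67708·(2.27000 − 2.01000) / (0.67708 − (-3.93940)) = 2.27000 − (0.17604)/(4.61648) = 2.23187
g(2.23187) = -0.05509
s3 = 2.23187 − (-0.05509)·(2.23187 − 2.27000) / (-0.05509 − 0.67708) = 2.23187 − (0.00210)/(-0.73218) = 2.23474
g(2.23474) = -0.00068
s4 = 2.23474 − (-0.00068)·(2.23474 − 2.23187) / (-0.00068 − (-0.05509)) = 2.23474 − (0.00000)/(0.05441) = 2.23477

2.232, 2.235, 2.235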